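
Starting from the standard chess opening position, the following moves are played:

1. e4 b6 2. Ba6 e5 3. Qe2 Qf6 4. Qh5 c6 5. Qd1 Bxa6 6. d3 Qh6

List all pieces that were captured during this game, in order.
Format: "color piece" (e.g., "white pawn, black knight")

Tracking captures:
  Bxa6: captured white bishop

white bishop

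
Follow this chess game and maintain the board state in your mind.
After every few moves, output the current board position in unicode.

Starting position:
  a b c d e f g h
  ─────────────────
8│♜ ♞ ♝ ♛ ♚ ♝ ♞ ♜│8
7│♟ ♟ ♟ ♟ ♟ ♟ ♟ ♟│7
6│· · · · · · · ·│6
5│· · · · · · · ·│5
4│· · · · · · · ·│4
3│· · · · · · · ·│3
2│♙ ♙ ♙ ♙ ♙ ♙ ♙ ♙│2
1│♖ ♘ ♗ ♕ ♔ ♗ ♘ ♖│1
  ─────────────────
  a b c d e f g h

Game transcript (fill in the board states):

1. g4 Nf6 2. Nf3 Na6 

  a b c d e f g h
  ─────────────────
8│♜ · ♝ ♛ ♚ ♝ · ♜│8
7│♟ ♟ ♟ ♟ ♟ ♟ ♟ ♟│7
6│♞ · · · · ♞ · ·│6
5│· · · · · · · ·│5
4│· · · · · · ♙ ·│4
3│· · · · · ♘ · ·│3
2│♙ ♙ ♙ ♙ ♙ ♙ · ♙│2
1│♖ ♘ ♗ ♕ ♔ ♗ · ♖│1
  ─────────────────
  a b c d e f g h

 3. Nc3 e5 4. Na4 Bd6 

  a b c d e f g h
  ─────────────────
8│♜ · ♝ ♛ ♚ · · ♜│8
7│♟ ♟ ♟ ♟ · ♟ ♟ ♟│7
6│♞ · · ♝ · ♞ · ·│6
5│· · · · ♟ · · ·│5
4│♘ · · · · · ♙ ·│4
3│· · · · · ♘ · ·│3
2│♙ ♙ ♙ ♙ ♙ ♙ · ♙│2
1│♖ · ♗ ♕ ♔ ♗ · ♖│1
  ─────────────────
  a b c d e f g h

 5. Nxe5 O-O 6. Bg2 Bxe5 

  a b c d e f g h
  ─────────────────
8│♜ · ♝ ♛ · ♜ ♚ ·│8
7│♟ ♟ ♟ ♟ · ♟ ♟ ♟│7
6│♞ · · · · ♞ · ·│6
5│· · · · ♝ · · ·│5
4│♘ · · · · · ♙ ·│4
3│· · · · · · · ·│3
2│♙ ♙ ♙ ♙ ♙ ♙ ♗ ♙│2
1│♖ · ♗ ♕ ♔ · · ♖│1
  ─────────────────
  a b c d e f g h

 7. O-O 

  a b c d e f g h
  ─────────────────
8│♜ · ♝ ♛ · ♜ ♚ ·│8
7│♟ ♟ ♟ ♟ · ♟ ♟ ♟│7
6│♞ · · · · ♞ · ·│6
5│· · · · ♝ · · ·│5
4│♘ · · · · · ♙ ·│4
3│· · · · · · · ·│3
2│♙ ♙ ♙ ♙ ♙ ♙ ♗ ♙│2
1│♖ · ♗ ♕ · ♖ ♔ ·│1
  ─────────────────
  a b c d e f g h


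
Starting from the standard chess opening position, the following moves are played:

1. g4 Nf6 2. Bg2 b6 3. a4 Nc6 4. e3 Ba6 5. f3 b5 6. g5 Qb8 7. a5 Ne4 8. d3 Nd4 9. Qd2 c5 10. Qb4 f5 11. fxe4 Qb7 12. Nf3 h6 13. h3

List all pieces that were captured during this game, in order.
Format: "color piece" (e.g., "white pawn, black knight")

Tracking captures:
  fxe4: captured black knight

black knight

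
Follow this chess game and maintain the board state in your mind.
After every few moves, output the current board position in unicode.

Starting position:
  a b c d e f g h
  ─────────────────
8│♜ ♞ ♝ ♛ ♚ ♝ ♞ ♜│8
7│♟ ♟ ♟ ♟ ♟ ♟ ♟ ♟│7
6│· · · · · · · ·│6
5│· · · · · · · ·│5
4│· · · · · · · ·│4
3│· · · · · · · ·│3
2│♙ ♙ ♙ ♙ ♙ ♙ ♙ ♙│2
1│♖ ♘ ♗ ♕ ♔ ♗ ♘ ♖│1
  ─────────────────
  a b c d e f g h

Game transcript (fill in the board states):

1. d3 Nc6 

  a b c d e f g h
  ─────────────────
8│♜ · ♝ ♛ ♚ ♝ ♞ ♜│8
7│♟ ♟ ♟ ♟ ♟ ♟ ♟ ♟│7
6│· · ♞ · · · · ·│6
5│· · · · · · · ·│5
4│· · · · · · · ·│4
3│· · · ♙ · · · ·│3
2│♙ ♙ ♙ · ♙ ♙ ♙ ♙│2
1│♖ ♘ ♗ ♕ ♔ ♗ ♘ ♖│1
  ─────────────────
  a b c d e f g h

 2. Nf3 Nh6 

  a b c d e f g h
  ─────────────────
8│♜ · ♝ ♛ ♚ ♝ · ♜│8
7│♟ ♟ ♟ ♟ ♟ ♟ ♟ ♟│7
6│· · ♞ · · · · ♞│6
5│· · · · · · · ·│5
4│· · · · · · · ·│4
3│· · · ♙ · ♘ · ·│3
2│♙ ♙ ♙ · ♙ ♙ ♙ ♙│2
1│♖ ♘ ♗ ♕ ♔ ♗ · ♖│1
  ─────────────────
  a b c d e f g h

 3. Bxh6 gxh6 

  a b c d e f g h
  ─────────────────
8│♜ · ♝ ♛ ♚ ♝ · ♜│8
7│♟ ♟ ♟ ♟ ♟ ♟ · ♟│7
6│· · ♞ · · · · ♟│6
5│· · · · · · · ·│5
4│· · · · · · · ·│4
3│· · · ♙ · ♘ · ·│3
2│♙ ♙ ♙ · ♙ ♙ ♙ ♙│2
1│♖ ♘ · ♕ ♔ ♗ · ♖│1
  ─────────────────
  a b c d e f g h

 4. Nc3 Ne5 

  a b c d e f g h
  ─────────────────
8│♜ · ♝ ♛ ♚ ♝ · ♜│8
7│♟ ♟ ♟ ♟ ♟ ♟ · ♟│7
6│· · · · · · · ♟│6
5│· · · · ♞ · · ·│5
4│· · · · · · · ·│4
3│· · ♘ ♙ · ♘ · ·│3
2│♙ ♙ ♙ · ♙ ♙ ♙ ♙│2
1│♖ · · ♕ ♔ ♗ · ♖│1
  ─────────────────
  a b c d e f g h



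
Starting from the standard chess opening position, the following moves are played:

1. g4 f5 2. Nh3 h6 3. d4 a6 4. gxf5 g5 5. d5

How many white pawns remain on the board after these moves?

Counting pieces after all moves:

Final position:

  a b c d e f g h
  ─────────────────
8│♜ ♞ ♝ ♛ ♚ ♝ ♞ ♜│8
7│· ♟ ♟ ♟ ♟ · · ·│7
6│♟ · · · · · · ♟│6
5│· · · ♙ · ♙ ♟ ·│5
4│· · · · · · · ·│4
3│· · · · · · · ♘│3
2│♙ ♙ ♙ · ♙ ♙ · ♙│2
1│♖ ♘ ♗ ♕ ♔ ♗ · ♖│1
  ─────────────────
  a b c d e f g h


8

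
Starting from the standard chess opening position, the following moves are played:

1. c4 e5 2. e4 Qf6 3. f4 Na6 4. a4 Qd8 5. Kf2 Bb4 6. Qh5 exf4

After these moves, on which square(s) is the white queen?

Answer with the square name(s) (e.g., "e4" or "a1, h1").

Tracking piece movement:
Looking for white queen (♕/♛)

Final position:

  a b c d e f g h
  ─────────────────
8│♜ · ♝ ♛ ♚ · ♞ ♜│8
7│♟ ♟ ♟ ♟ · ♟ ♟ ♟│7
6│♞ · · · · · · ·│6
5│· · · · · · · ♕│5
4│♙ ♝ ♙ · ♙ ♟ · ·│4
3│· · · · · · · ·│3
2│· ♙ · ♙ · ♔ ♙ ♙│2
1│♖ ♘ ♗ · · ♗ ♘ ♖│1
  ─────────────────
  a b c d e f g h


h5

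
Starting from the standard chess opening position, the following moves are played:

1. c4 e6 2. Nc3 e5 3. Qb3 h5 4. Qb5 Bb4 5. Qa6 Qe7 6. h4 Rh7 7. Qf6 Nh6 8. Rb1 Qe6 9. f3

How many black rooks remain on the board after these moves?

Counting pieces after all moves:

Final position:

  a b c d e f g h
  ─────────────────
8│♜ ♞ ♝ · ♚ · · ·│8
7│♟ ♟ ♟ ♟ · ♟ ♟ ♜│7
6│· · · · ♛ ♕ · ♞│6
5│· · · · ♟ · · ♟│5
4│· ♝ ♙ · · · · ♙│4
3│· · ♘ · · ♙ · ·│3
2│♙ ♙ · ♙ ♙ · ♙ ·│2
1│· ♖ ♗ · ♔ ♗ ♘ ♖│1
  ─────────────────
  a b c d e f g h


2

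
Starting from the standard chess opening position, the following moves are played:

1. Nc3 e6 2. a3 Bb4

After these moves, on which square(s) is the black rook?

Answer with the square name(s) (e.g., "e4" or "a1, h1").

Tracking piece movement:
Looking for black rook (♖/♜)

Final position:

  a b c d e f g h
  ─────────────────
8│♜ ♞ ♝ ♛ ♚ · ♞ ♜│8
7│♟ ♟ ♟ ♟ · ♟ ♟ ♟│7
6│· · · · ♟ · · ·│6
5│· · · · · · · ·│5
4│· ♝ · · · · · ·│4
3│♙ · ♘ · · · · ·│3
2│· ♙ ♙ ♙ ♙ ♙ ♙ ♙│2
1│♖ · ♗ ♕ ♔ ♗ ♘ ♖│1
  ─────────────────
  a b c d e f g h


a8, h8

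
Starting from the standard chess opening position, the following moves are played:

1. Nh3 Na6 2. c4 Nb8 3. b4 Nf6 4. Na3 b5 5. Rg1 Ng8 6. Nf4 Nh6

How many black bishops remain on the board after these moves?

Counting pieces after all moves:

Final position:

  a b c d e f g h
  ─────────────────
8│♜ ♞ ♝ ♛ ♚ ♝ · ♜│8
7│♟ · ♟ ♟ ♟ ♟ ♟ ♟│7
6│· · · · · · · ♞│6
5│· ♟ · · · · · ·│5
4│· ♙ ♙ · · ♘ · ·│4
3│♘ · · · · · · ·│3
2│♙ · · ♙ ♙ ♙ ♙ ♙│2
1│♖ · ♗ ♕ ♔ ♗ ♖ ·│1
  ─────────────────
  a b c d e f g h


2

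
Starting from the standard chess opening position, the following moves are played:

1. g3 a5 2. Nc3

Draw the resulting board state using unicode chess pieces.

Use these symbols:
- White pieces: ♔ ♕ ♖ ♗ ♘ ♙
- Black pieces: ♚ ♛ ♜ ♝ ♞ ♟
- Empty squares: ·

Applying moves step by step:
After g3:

♜ ♞ ♝ ♛ ♚ ♝ ♞ ♜
♟ ♟ ♟ ♟ ♟ ♟ ♟ ♟
· · · · · · · ·
· · · · · · · ·
· · · · · · · ·
· · · · · · ♙ ·
♙ ♙ ♙ ♙ ♙ ♙ · ♙
♖ ♘ ♗ ♕ ♔ ♗ ♘ ♖


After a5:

♜ ♞ ♝ ♛ ♚ ♝ ♞ ♜
· ♟ ♟ ♟ ♟ ♟ ♟ ♟
· · · · · · · ·
♟ · · · · · · ·
· · · · · · · ·
· · · · · · ♙ ·
♙ ♙ ♙ ♙ ♙ ♙ · ♙
♖ ♘ ♗ ♕ ♔ ♗ ♘ ♖


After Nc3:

♜ ♞ ♝ ♛ ♚ ♝ ♞ ♜
· ♟ ♟ ♟ ♟ ♟ ♟ ♟
· · · · · · · ·
♟ · · · · · · ·
· · · · · · · ·
· · ♘ · · · ♙ ·
♙ ♙ ♙ ♙ ♙ ♙ · ♙
♖ · ♗ ♕ ♔ ♗ ♘ ♖



  a b c d e f g h
  ─────────────────
8│♜ ♞ ♝ ♛ ♚ ♝ ♞ ♜│8
7│· ♟ ♟ ♟ ♟ ♟ ♟ ♟│7
6│· · · · · · · ·│6
5│♟ · · · · · · ·│5
4│· · · · · · · ·│4
3│· · ♘ · · · ♙ ·│3
2│♙ ♙ ♙ ♙ ♙ ♙ · ♙│2
1│♖ · ♗ ♕ ♔ ♗ ♘ ♖│1
  ─────────────────
  a b c d e f g h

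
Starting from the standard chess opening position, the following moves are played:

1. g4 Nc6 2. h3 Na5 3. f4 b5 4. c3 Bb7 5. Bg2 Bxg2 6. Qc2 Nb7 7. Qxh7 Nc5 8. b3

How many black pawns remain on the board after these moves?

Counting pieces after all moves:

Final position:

  a b c d e f g h
  ─────────────────
8│♜ · · ♛ ♚ ♝ ♞ ♜│8
7│♟ · ♟ ♟ ♟ ♟ ♟ ♕│7
6│· · · · · · · ·│6
5│· ♟ ♞ · · · · ·│5
4│· · · · · ♙ ♙ ·│4
3│· ♙ ♙ · · · · ♙│3
2│♙ · · ♙ ♙ · ♝ ·│2
1│♖ ♘ ♗ · ♔ · ♘ ♖│1
  ─────────────────
  a b c d e f g h


7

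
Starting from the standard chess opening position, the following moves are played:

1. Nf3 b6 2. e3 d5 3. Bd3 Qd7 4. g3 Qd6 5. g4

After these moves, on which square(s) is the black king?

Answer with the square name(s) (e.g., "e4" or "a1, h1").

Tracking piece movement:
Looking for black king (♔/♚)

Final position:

  a b c d e f g h
  ─────────────────
8│♜ ♞ ♝ · ♚ ♝ ♞ ♜│8
7│♟ · ♟ · ♟ ♟ ♟ ♟│7
6│· ♟ · ♛ · · · ·│6
5│· · · ♟ · · · ·│5
4│· · · · · · ♙ ·│4
3│· · · ♗ ♙ ♘ · ·│3
2│♙ ♙ ♙ ♙ · ♙ · ♙│2
1│♖ ♘ ♗ ♕ ♔ · · ♖│1
  ─────────────────
  a b c d e f g h


e8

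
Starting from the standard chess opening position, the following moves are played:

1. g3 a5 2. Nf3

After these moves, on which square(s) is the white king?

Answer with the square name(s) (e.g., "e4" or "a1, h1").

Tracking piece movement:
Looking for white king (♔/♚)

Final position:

  a b c d e f g h
  ─────────────────
8│♜ ♞ ♝ ♛ ♚ ♝ ♞ ♜│8
7│· ♟ ♟ ♟ ♟ ♟ ♟ ♟│7
6│· · · · · · · ·│6
5│♟ · · · · · · ·│5
4│· · · · · · · ·│4
3│· · · · · ♘ ♙ ·│3
2│♙ ♙ ♙ ♙ ♙ ♙ · ♙│2
1│♖ ♘ ♗ ♕ ♔ ♗ · ♖│1
  ─────────────────
  a b c d e f g h


e1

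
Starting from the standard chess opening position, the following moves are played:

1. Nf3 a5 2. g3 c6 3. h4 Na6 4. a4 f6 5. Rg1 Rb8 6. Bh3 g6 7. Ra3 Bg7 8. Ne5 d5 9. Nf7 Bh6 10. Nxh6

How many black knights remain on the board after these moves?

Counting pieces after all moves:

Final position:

  a b c d e f g h
  ─────────────────
8│· ♜ ♝ ♛ ♚ · ♞ ♜│8
7│· ♟ · · ♟ · · ♟│7
6│♞ · ♟ · · ♟ ♟ ♘│6
5│♟ · · ♟ · · · ·│5
4│♙ · · · · · · ♙│4
3│♖ · · · · · ♙ ♗│3
2│· ♙ ♙ ♙ ♙ ♙ · ·│2
1│· ♘ ♗ ♕ ♔ · ♖ ·│1
  ─────────────────
  a b c d e f g h


2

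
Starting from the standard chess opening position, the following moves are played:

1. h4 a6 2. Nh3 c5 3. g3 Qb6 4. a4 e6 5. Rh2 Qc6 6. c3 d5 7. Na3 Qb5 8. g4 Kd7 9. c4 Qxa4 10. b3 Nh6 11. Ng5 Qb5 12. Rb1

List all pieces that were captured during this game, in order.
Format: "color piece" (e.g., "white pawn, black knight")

Tracking captures:
  Qxa4: captured white pawn

white pawn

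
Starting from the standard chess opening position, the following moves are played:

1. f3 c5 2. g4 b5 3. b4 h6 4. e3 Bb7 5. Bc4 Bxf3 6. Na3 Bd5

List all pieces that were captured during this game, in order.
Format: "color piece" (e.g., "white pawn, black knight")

Tracking captures:
  Bxf3: captured white pawn

white pawn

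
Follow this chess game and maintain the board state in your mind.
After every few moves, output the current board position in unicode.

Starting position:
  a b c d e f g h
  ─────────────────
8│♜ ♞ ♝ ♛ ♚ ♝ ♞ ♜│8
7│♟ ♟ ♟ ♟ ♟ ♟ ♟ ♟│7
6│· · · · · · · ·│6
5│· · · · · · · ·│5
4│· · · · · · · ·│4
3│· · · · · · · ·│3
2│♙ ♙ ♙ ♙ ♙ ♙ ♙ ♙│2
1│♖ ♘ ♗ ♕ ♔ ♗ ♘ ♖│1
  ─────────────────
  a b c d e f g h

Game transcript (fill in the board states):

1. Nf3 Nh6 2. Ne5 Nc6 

  a b c d e f g h
  ─────────────────
8│♜ · ♝ ♛ ♚ ♝ · ♜│8
7│♟ ♟ ♟ ♟ ♟ ♟ ♟ ♟│7
6│· · ♞ · · · · ♞│6
5│· · · · ♘ · · ·│5
4│· · · · · · · ·│4
3│· · · · · · · ·│3
2│♙ ♙ ♙ ♙ ♙ ♙ ♙ ♙│2
1│♖ ♘ ♗ ♕ ♔ ♗ · ♖│1
  ─────────────────
  a b c d e f g h

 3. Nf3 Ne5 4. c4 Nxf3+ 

  a b c d e f g h
  ─────────────────
8│♜ · ♝ ♛ ♚ ♝ · ♜│8
7│♟ ♟ ♟ ♟ ♟ ♟ ♟ ♟│7
6│· · · · · · · ♞│6
5│· · · · · · · ·│5
4│· · ♙ · · · · ·│4
3│· · · · · ♞ · ·│3
2│♙ ♙ · ♙ ♙ ♙ ♙ ♙│2
1│♖ ♘ ♗ ♕ ♔ ♗ · ♖│1
  ─────────────────
  a b c d e f g h

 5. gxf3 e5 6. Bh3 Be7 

  a b c d e f g h
  ─────────────────
8│♜ · ♝ ♛ ♚ · · ♜│8
7│♟ ♟ ♟ ♟ ♝ ♟ ♟ ♟│7
6│· · · · · · · ♞│6
5│· · · · ♟ · · ·│5
4│· · ♙ · · · · ·│4
3│· · · · · ♙ · ♗│3
2│♙ ♙ · ♙ ♙ ♙ · ♙│2
1│♖ ♘ ♗ ♕ ♔ · · ♖│1
  ─────────────────
  a b c d e f g h

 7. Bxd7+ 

  a b c d e f g h
  ─────────────────
8│♜ · ♝ ♛ ♚ · · ♜│8
7│♟ ♟ ♟ ♗ ♝ ♟ ♟ ♟│7
6│· · · · · · · ♞│6
5│· · · · ♟ · · ·│5
4│· · ♙ · · · · ·│4
3│· · · · · ♙ · ·│3
2│♙ ♙ · ♙ ♙ ♙ · ♙│2
1│♖ ♘ ♗ ♕ ♔ · · ♖│1
  ─────────────────
  a b c d e f g h


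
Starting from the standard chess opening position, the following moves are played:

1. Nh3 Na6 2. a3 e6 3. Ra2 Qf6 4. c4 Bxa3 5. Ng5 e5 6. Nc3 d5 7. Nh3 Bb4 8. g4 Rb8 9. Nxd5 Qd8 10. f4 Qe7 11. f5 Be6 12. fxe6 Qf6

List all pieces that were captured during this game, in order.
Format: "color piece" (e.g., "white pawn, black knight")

Tracking captures:
  Bxa3: captured white pawn
  Nxd5: captured black pawn
  fxe6: captured black bishop

white pawn, black pawn, black bishop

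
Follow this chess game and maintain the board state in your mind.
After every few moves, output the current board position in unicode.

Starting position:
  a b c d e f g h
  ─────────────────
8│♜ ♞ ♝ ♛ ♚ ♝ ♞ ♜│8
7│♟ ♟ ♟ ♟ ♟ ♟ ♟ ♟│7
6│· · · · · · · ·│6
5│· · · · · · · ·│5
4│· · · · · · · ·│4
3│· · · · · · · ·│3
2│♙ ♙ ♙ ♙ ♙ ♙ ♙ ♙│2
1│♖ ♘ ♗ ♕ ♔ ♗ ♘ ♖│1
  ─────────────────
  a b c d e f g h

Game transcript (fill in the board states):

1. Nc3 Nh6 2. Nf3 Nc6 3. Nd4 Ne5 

  a b c d e f g h
  ─────────────────
8│♜ · ♝ ♛ ♚ ♝ · ♜│8
7│♟ ♟ ♟ ♟ ♟ ♟ ♟ ♟│7
6│· · · · · · · ♞│6
5│· · · · ♞ · · ·│5
4│· · · ♘ · · · ·│4
3│· · ♘ · · · · ·│3
2│♙ ♙ ♙ ♙ ♙ ♙ ♙ ♙│2
1│♖ · ♗ ♕ ♔ ♗ · ♖│1
  ─────────────────
  a b c d e f g h

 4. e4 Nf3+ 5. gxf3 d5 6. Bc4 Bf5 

  a b c d e f g h
  ─────────────────
8│♜ · · ♛ ♚ ♝ · ♜│8
7│♟ ♟ ♟ · ♟ ♟ ♟ ♟│7
6│· · · · · · · ♞│6
5│· · · ♟ · ♝ · ·│5
4│· · ♗ ♘ ♙ · · ·│4
3│· · ♘ · · ♙ · ·│3
2│♙ ♙ ♙ ♙ · ♙ · ♙│2
1│♖ · ♗ ♕ ♔ · · ♖│1
  ─────────────────
  a b c d e f g h

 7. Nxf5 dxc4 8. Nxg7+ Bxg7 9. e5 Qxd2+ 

  a b c d e f g h
  ─────────────────
8│♜ · · · ♚ · · ♜│8
7│♟ ♟ ♟ · ♟ ♟ ♝ ♟│7
6│· · · · · · · ♞│6
5│· · · · ♙ · · ·│5
4│· · ♟ · · · · ·│4
3│· · ♘ · · ♙ · ·│3
2│♙ ♙ ♙ ♛ · ♙ · ♙│2
1│♖ · ♗ ♕ ♔ · · ♖│1
  ─────────────────
  a b c d e f g h

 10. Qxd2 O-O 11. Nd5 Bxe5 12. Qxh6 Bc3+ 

  a b c d e f g h
  ─────────────────
8│♜ · · · · ♜ ♚ ·│8
7│♟ ♟ ♟ · ♟ ♟ · ♟│7
6│· · · · · · · ♕│6
5│· · · ♘ · · · ·│5
4│· · ♟ · · · · ·│4
3│· · ♝ · · ♙ · ·│3
2│♙ ♙ ♙ · · ♙ · ♙│2
1│♖ · ♗ · ♔ · · ♖│1
  ─────────────────
  a b c d e f g h

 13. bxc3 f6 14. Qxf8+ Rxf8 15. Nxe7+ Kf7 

  a b c d e f g h
  ─────────────────
8│· · · · · ♜ · ·│8
7│♟ ♟ ♟ · ♘ ♚ · ♟│7
6│· · · · · ♟ · ·│6
5│· · · · · · · ·│5
4│· · ♟ · · · · ·│4
3│· · ♙ · · ♙ · ·│3
2│♙ · ♙ · · ♙ · ♙│2
1│♖ · ♗ · ♔ · · ♖│1
  ─────────────────
  a b c d e f g h



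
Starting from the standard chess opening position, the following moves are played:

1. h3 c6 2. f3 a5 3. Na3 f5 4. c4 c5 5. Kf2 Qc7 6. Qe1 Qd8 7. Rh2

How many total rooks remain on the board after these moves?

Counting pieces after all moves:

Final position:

  a b c d e f g h
  ─────────────────
8│♜ ♞ ♝ ♛ ♚ ♝ ♞ ♜│8
7│· ♟ · ♟ ♟ · ♟ ♟│7
6│· · · · · · · ·│6
5│♟ · ♟ · · ♟ · ·│5
4│· · ♙ · · · · ·│4
3│♘ · · · · ♙ · ♙│3
2│♙ ♙ · ♙ ♙ ♔ ♙ ♖│2
1│♖ · ♗ · ♕ ♗ ♘ ·│1
  ─────────────────
  a b c d e f g h


4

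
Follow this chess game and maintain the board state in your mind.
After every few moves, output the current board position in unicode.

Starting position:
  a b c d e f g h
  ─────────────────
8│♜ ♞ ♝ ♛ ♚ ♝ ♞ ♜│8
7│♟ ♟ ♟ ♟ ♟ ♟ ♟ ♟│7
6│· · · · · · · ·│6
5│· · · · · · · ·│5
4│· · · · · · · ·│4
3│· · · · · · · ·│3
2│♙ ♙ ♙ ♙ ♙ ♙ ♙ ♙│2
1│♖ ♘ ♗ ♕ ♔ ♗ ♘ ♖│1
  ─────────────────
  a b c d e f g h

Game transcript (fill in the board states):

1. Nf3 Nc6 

  a b c d e f g h
  ─────────────────
8│♜ · ♝ ♛ ♚ ♝ ♞ ♜│8
7│♟ ♟ ♟ ♟ ♟ ♟ ♟ ♟│7
6│· · ♞ · · · · ·│6
5│· · · · · · · ·│5
4│· · · · · · · ·│4
3│· · · · · ♘ · ·│3
2│♙ ♙ ♙ ♙ ♙ ♙ ♙ ♙│2
1│♖ ♘ ♗ ♕ ♔ ♗ · ♖│1
  ─────────────────
  a b c d e f g h

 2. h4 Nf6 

  a b c d e f g h
  ─────────────────
8│♜ · ♝ ♛ ♚ ♝ · ♜│8
7│♟ ♟ ♟ ♟ ♟ ♟ ♟ ♟│7
6│· · ♞ · · ♞ · ·│6
5│· · · · · · · ·│5
4│· · · · · · · ♙│4
3│· · · · · ♘ · ·│3
2│♙ ♙ ♙ ♙ ♙ ♙ ♙ ·│2
1│♖ ♘ ♗ ♕ ♔ ♗ · ♖│1
  ─────────────────
  a b c d e f g h

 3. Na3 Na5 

  a b c d e f g h
  ─────────────────
8│♜ · ♝ ♛ ♚ ♝ · ♜│8
7│♟ ♟ ♟ ♟ ♟ ♟ ♟ ♟│7
6│· · · · · ♞ · ·│6
5│♞ · · · · · · ·│5
4│· · · · · · · ♙│4
3│♘ · · · · ♘ · ·│3
2│♙ ♙ ♙ ♙ ♙ ♙ ♙ ·│2
1│♖ · ♗ ♕ ♔ ♗ · ♖│1
  ─────────────────
  a b c d e f g h

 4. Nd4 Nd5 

  a b c d e f g h
  ─────────────────
8│♜ · ♝ ♛ ♚ ♝ · ♜│8
7│♟ ♟ ♟ ♟ ♟ ♟ ♟ ♟│7
6│· · · · · · · ·│6
5│♞ · · ♞ · · · ·│5
4│· · · ♘ · · · ♙│4
3│♘ · · · · · · ·│3
2│♙ ♙ ♙ ♙ ♙ ♙ ♙ ·│2
1│♖ · ♗ ♕ ♔ ♗ · ♖│1
  ─────────────────
  a b c d e f g h

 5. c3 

  a b c d e f g h
  ─────────────────
8│♜ · ♝ ♛ ♚ ♝ · ♜│8
7│♟ ♟ ♟ ♟ ♟ ♟ ♟ ♟│7
6│· · · · · · · ·│6
5│♞ · · ♞ · · · ·│5
4│· · · ♘ · · · ♙│4
3│♘ · ♙ · · · · ·│3
2│♙ ♙ · ♙ ♙ ♙ ♙ ·│2
1│♖ · ♗ ♕ ♔ ♗ · ♖│1
  ─────────────────
  a b c d e f g h


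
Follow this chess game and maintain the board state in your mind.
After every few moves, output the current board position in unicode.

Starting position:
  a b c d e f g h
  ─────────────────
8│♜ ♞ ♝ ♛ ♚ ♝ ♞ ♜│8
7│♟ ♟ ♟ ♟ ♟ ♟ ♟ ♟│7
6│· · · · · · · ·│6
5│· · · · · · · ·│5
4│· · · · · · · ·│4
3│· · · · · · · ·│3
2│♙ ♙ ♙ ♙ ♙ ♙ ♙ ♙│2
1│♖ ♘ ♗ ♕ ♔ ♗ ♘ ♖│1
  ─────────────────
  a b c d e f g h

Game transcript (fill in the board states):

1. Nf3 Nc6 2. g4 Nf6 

  a b c d e f g h
  ─────────────────
8│♜ · ♝ ♛ ♚ ♝ · ♜│8
7│♟ ♟ ♟ ♟ ♟ ♟ ♟ ♟│7
6│· · ♞ · · ♞ · ·│6
5│· · · · · · · ·│5
4│· · · · · · ♙ ·│4
3│· · · · · ♘ · ·│3
2│♙ ♙ ♙ ♙ ♙ ♙ · ♙│2
1│♖ ♘ ♗ ♕ ♔ ♗ · ♖│1
  ─────────────────
  a b c d e f g h

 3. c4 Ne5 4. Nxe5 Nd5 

  a b c d e f g h
  ─────────────────
8│♜ · ♝ ♛ ♚ ♝ · ♜│8
7│♟ ♟ ♟ ♟ ♟ ♟ ♟ ♟│7
6│· · · · · · · ·│6
5│· · · ♞ ♘ · · ·│5
4│· · ♙ · · · ♙ ·│4
3│· · · · · · · ·│3
2│♙ ♙ · ♙ ♙ ♙ · ♙│2
1│♖ ♘ ♗ ♕ ♔ ♗ · ♖│1
  ─────────────────
  a b c d e f g h

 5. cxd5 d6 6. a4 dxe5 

  a b c d e f g h
  ─────────────────
8│♜ · ♝ ♛ ♚ ♝ · ♜│8
7│♟ ♟ ♟ · ♟ ♟ ♟ ♟│7
6│· · · · · · · ·│6
5│· · · ♙ ♟ · · ·│5
4│♙ · · · · · ♙ ·│4
3│· · · · · · · ·│3
2│· ♙ · ♙ ♙ ♙ · ♙│2
1│♖ ♘ ♗ ♕ ♔ ♗ · ♖│1
  ─────────────────
  a b c d e f g h



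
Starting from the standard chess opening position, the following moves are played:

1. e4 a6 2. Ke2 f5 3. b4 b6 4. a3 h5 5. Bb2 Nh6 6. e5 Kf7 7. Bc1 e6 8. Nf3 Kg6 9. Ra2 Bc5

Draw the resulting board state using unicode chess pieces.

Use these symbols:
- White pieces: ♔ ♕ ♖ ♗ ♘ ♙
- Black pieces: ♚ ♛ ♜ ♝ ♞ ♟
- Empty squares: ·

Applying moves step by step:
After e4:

♜ ♞ ♝ ♛ ♚ ♝ ♞ ♜
♟ ♟ ♟ ♟ ♟ ♟ ♟ ♟
· · · · · · · ·
· · · · · · · ·
· · · · ♙ · · ·
· · · · · · · ·
♙ ♙ ♙ ♙ · ♙ ♙ ♙
♖ ♘ ♗ ♕ ♔ ♗ ♘ ♖


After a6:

♜ ♞ ♝ ♛ ♚ ♝ ♞ ♜
· ♟ ♟ ♟ ♟ ♟ ♟ ♟
♟ · · · · · · ·
· · · · · · · ·
· · · · ♙ · · ·
· · · · · · · ·
♙ ♙ ♙ ♙ · ♙ ♙ ♙
♖ ♘ ♗ ♕ ♔ ♗ ♘ ♖


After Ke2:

♜ ♞ ♝ ♛ ♚ ♝ ♞ ♜
· ♟ ♟ ♟ ♟ ♟ ♟ ♟
♟ · · · · · · ·
· · · · · · · ·
· · · · ♙ · · ·
· · · · · · · ·
♙ ♙ ♙ ♙ ♔ ♙ ♙ ♙
♖ ♘ ♗ ♕ · ♗ ♘ ♖


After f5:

♜ ♞ ♝ ♛ ♚ ♝ ♞ ♜
· ♟ ♟ ♟ ♟ · ♟ ♟
♟ · · · · · · ·
· · · · · ♟ · ·
· · · · ♙ · · ·
· · · · · · · ·
♙ ♙ ♙ ♙ ♔ ♙ ♙ ♙
♖ ♘ ♗ ♕ · ♗ ♘ ♖


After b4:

♜ ♞ ♝ ♛ ♚ ♝ ♞ ♜
· ♟ ♟ ♟ ♟ · ♟ ♟
♟ · · · · · · ·
· · · · · ♟ · ·
· ♙ · · ♙ · · ·
· · · · · · · ·
♙ · ♙ ♙ ♔ ♙ ♙ ♙
♖ ♘ ♗ ♕ · ♗ ♘ ♖


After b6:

♜ ♞ ♝ ♛ ♚ ♝ ♞ ♜
· · ♟ ♟ ♟ · ♟ ♟
♟ ♟ · · · · · ·
· · · · · ♟ · ·
· ♙ · · ♙ · · ·
· · · · · · · ·
♙ · ♙ ♙ ♔ ♙ ♙ ♙
♖ ♘ ♗ ♕ · ♗ ♘ ♖


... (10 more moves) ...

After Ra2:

♜ ♞ ♝ ♛ · ♝ · ♜
· · ♟ ♟ · · ♟ ·
♟ ♟ · · ♟ · ♚ ♞
· · · · ♙ ♟ · ♟
· ♙ · · · · · ·
♙ · · · · ♘ · ·
♖ · ♙ ♙ ♔ ♙ ♙ ♙
· ♘ ♗ ♕ · ♗ · ♖


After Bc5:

♜ ♞ ♝ ♛ · · · ♜
· · ♟ ♟ · · ♟ ·
♟ ♟ · · ♟ · ♚ ♞
· · ♝ · ♙ ♟ · ♟
· ♙ · · · · · ·
♙ · · · · ♘ · ·
♖ · ♙ ♙ ♔ ♙ ♙ ♙
· ♘ ♗ ♕ · ♗ · ♖



  a b c d e f g h
  ─────────────────
8│♜ ♞ ♝ ♛ · · · ♜│8
7│· · ♟ ♟ · · ♟ ·│7
6│♟ ♟ · · ♟ · ♚ ♞│6
5│· · ♝ · ♙ ♟ · ♟│5
4│· ♙ · · · · · ·│4
3│♙ · · · · ♘ · ·│3
2│♖ · ♙ ♙ ♔ ♙ ♙ ♙│2
1│· ♘ ♗ ♕ · ♗ · ♖│1
  ─────────────────
  a b c d e f g h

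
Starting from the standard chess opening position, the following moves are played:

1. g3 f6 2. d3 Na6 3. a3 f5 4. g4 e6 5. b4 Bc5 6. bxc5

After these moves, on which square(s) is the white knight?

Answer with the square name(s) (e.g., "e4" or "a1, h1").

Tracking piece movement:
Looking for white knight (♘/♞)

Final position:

  a b c d e f g h
  ─────────────────
8│♜ · ♝ ♛ ♚ · ♞ ♜│8
7│♟ ♟ ♟ ♟ · · ♟ ♟│7
6│♞ · · · ♟ · · ·│6
5│· · ♙ · · ♟ · ·│5
4│· · · · · · ♙ ·│4
3│♙ · · ♙ · · · ·│3
2│· · ♙ · ♙ ♙ · ♙│2
1│♖ ♘ ♗ ♕ ♔ ♗ ♘ ♖│1
  ─────────────────
  a b c d e f g h


b1, g1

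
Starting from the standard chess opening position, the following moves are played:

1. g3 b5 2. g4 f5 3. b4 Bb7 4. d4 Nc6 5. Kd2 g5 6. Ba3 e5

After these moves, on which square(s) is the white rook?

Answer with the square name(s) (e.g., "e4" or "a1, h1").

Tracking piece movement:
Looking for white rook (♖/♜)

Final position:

  a b c d e f g h
  ─────────────────
8│♜ · · ♛ ♚ ♝ ♞ ♜│8
7│♟ ♝ ♟ ♟ · · · ♟│7
6│· · ♞ · · · · ·│6
5│· ♟ · · ♟ ♟ ♟ ·│5
4│· ♙ · ♙ · · ♙ ·│4
3│♗ · · · · · · ·│3
2│♙ · ♙ ♔ ♙ ♙ · ♙│2
1│♖ ♘ · ♕ · ♗ ♘ ♖│1
  ─────────────────
  a b c d e f g h


a1, h1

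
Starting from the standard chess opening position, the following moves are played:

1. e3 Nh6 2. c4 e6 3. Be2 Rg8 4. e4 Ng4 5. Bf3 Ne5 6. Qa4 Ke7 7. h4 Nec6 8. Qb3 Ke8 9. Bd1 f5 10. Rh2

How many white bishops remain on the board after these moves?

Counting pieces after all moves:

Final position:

  a b c d e f g h
  ─────────────────
8│♜ ♞ ♝ ♛ ♚ ♝ ♜ ·│8
7│♟ ♟ ♟ ♟ · · ♟ ♟│7
6│· · ♞ · ♟ · · ·│6
5│· · · · · ♟ · ·│5
4│· · ♙ · ♙ · · ♙│4
3│· ♕ · · · · · ·│3
2│♙ ♙ · ♙ · ♙ ♙ ♖│2
1│♖ ♘ ♗ ♗ ♔ · ♘ ·│1
  ─────────────────
  a b c d e f g h


2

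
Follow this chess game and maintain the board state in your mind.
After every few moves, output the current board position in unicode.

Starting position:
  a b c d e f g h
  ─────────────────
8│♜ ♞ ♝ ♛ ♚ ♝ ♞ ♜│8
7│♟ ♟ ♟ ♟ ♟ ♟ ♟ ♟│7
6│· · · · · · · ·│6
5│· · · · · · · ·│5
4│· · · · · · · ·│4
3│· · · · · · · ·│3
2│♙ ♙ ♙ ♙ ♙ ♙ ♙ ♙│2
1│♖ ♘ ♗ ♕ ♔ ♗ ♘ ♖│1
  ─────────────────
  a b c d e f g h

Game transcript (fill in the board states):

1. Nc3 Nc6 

  a b c d e f g h
  ─────────────────
8│♜ · ♝ ♛ ♚ ♝ ♞ ♜│8
7│♟ ♟ ♟ ♟ ♟ ♟ ♟ ♟│7
6│· · ♞ · · · · ·│6
5│· · · · · · · ·│5
4│· · · · · · · ·│4
3│· · ♘ · · · · ·│3
2│♙ ♙ ♙ ♙ ♙ ♙ ♙ ♙│2
1│♖ · ♗ ♕ ♔ ♗ ♘ ♖│1
  ─────────────────
  a b c d e f g h

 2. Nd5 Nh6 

  a b c d e f g h
  ─────────────────
8│♜ · ♝ ♛ ♚ ♝ · ♜│8
7│♟ ♟ ♟ ♟ ♟ ♟ ♟ ♟│7
6│· · ♞ · · · · ♞│6
5│· · · ♘ · · · ·│5
4│· · · · · · · ·│4
3│· · · · · · · ·│3
2│♙ ♙ ♙ ♙ ♙ ♙ ♙ ♙│2
1│♖ · ♗ ♕ ♔ ♗ ♘ ♖│1
  ─────────────────
  a b c d e f g h

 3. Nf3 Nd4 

  a b c d e f g h
  ─────────────────
8│♜ · ♝ ♛ ♚ ♝ · ♜│8
7│♟ ♟ ♟ ♟ ♟ ♟ ♟ ♟│7
6│· · · · · · · ♞│6
5│· · · ♘ · · · ·│5
4│· · · ♞ · · · ·│4
3│· · · · · ♘ · ·│3
2│♙ ♙ ♙ ♙ ♙ ♙ ♙ ♙│2
1│♖ · ♗ ♕ ♔ ♗ · ♖│1
  ─────────────────
  a b c d e f g h

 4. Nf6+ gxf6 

  a b c d e f g h
  ─────────────────
8│♜ · ♝ ♛ ♚ ♝ · ♜│8
7│♟ ♟ ♟ ♟ ♟ ♟ · ♟│7
6│· · · · · ♟ · ♞│6
5│· · · · · · · ·│5
4│· · · ♞ · · · ·│4
3│· · · · · ♘ · ·│3
2│♙ ♙ ♙ ♙ ♙ ♙ ♙ ♙│2
1│♖ · ♗ ♕ ♔ ♗ · ♖│1
  ─────────────────
  a b c d e f g h

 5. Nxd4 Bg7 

  a b c d e f g h
  ─────────────────
8│♜ · ♝ ♛ ♚ · · ♜│8
7│♟ ♟ ♟ ♟ ♟ ♟ ♝ ♟│7
6│· · · · · ♟ · ♞│6
5│· · · · · · · ·│5
4│· · · ♘ · · · ·│4
3│· · · · · · · ·│3
2│♙ ♙ ♙ ♙ ♙ ♙ ♙ ♙│2
1│♖ · ♗ ♕ ♔ ♗ · ♖│1
  ─────────────────
  a b c d e f g h



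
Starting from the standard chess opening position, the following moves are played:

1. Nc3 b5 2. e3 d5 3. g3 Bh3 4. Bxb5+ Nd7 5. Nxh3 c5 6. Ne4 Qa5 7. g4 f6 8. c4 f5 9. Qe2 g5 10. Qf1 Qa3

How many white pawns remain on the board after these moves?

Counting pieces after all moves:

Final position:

  a b c d e f g h
  ─────────────────
8│♜ · · · ♚ ♝ ♞ ♜│8
7│♟ · · ♞ ♟ · · ♟│7
6│· · · · · · · ·│6
5│· ♗ ♟ ♟ · ♟ ♟ ·│5
4│· · ♙ · ♘ · ♙ ·│4
3│♛ · · · ♙ · · ♘│3
2│♙ ♙ · ♙ · ♙ · ♙│2
1│♖ · ♗ · ♔ ♕ · ♖│1
  ─────────────────
  a b c d e f g h


8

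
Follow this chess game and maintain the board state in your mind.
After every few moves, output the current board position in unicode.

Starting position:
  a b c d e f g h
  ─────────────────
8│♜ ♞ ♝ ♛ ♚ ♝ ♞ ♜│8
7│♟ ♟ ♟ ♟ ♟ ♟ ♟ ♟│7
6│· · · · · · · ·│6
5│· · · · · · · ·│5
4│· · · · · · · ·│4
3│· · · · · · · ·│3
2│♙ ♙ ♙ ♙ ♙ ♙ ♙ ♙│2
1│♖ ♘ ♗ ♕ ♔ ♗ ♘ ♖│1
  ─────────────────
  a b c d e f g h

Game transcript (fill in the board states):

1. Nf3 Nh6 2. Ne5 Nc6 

  a b c d e f g h
  ─────────────────
8│♜ · ♝ ♛ ♚ ♝ · ♜│8
7│♟ ♟ ♟ ♟ ♟ ♟ ♟ ♟│7
6│· · ♞ · · · · ♞│6
5│· · · · ♘ · · ·│5
4│· · · · · · · ·│4
3│· · · · · · · ·│3
2│♙ ♙ ♙ ♙ ♙ ♙ ♙ ♙│2
1│♖ ♘ ♗ ♕ ♔ ♗ · ♖│1
  ─────────────────
  a b c d e f g h

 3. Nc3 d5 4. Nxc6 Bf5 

  a b c d e f g h
  ─────────────────
8│♜ · · ♛ ♚ ♝ · ♜│8
7│♟ ♟ ♟ · ♟ ♟ ♟ ♟│7
6│· · ♘ · · · · ♞│6
5│· · · ♟ · ♝ · ·│5
4│· · · · · · · ·│4
3│· · ♘ · · · · ·│3
2│♙ ♙ ♙ ♙ ♙ ♙ ♙ ♙│2
1│♖ · ♗ ♕ ♔ ♗ · ♖│1
  ─────────────────
  a b c d e f g h

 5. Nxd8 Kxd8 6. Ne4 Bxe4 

  a b c d e f g h
  ─────────────────
8│♜ · · ♚ · ♝ · ♜│8
7│♟ ♟ ♟ · ♟ ♟ ♟ ♟│7
6│· · · · · · · ♞│6
5│· · · ♟ · · · ·│5
4│· · · · ♝ · · ·│4
3│· · · · · · · ·│3
2│♙ ♙ ♙ ♙ ♙ ♙ ♙ ♙│2
1│♖ · ♗ ♕ ♔ ♗ · ♖│1
  ─────────────────
  a b c d e f g h

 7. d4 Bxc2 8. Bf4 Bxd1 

  a b c d e f g h
  ─────────────────
8│♜ · · ♚ · ♝ · ♜│8
7│♟ ♟ ♟ · ♟ ♟ ♟ ♟│7
6│· · · · · · · ♞│6
5│· · · ♟ · · · ·│5
4│· · · ♙ · ♗ · ·│4
3│· · · · · · · ·│3
2│♙ ♙ · · ♙ ♙ ♙ ♙│2
1│♖ · · ♝ ♔ ♗ · ♖│1
  ─────────────────
  a b c d e f g h



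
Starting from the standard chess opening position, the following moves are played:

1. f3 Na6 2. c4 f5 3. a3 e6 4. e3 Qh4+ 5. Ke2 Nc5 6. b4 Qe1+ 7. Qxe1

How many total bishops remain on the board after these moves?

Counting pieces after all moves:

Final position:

  a b c d e f g h
  ─────────────────
8│♜ · ♝ · ♚ ♝ ♞ ♜│8
7│♟ ♟ ♟ ♟ · · ♟ ♟│7
6│· · · · ♟ · · ·│6
5│· · ♞ · · ♟ · ·│5
4│· ♙ ♙ · · · · ·│4
3│♙ · · · ♙ ♙ · ·│3
2│· · · ♙ ♔ · ♙ ♙│2
1│♖ ♘ ♗ · ♕ ♗ ♘ ♖│1
  ─────────────────
  a b c d e f g h


4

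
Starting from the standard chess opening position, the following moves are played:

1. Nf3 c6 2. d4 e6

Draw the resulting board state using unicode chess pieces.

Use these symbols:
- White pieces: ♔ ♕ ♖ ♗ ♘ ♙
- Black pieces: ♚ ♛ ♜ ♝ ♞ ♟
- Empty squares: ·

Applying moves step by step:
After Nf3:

♜ ♞ ♝ ♛ ♚ ♝ ♞ ♜
♟ ♟ ♟ ♟ ♟ ♟ ♟ ♟
· · · · · · · ·
· · · · · · · ·
· · · · · · · ·
· · · · · ♘ · ·
♙ ♙ ♙ ♙ ♙ ♙ ♙ ♙
♖ ♘ ♗ ♕ ♔ ♗ · ♖


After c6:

♜ ♞ ♝ ♛ ♚ ♝ ♞ ♜
♟ ♟ · ♟ ♟ ♟ ♟ ♟
· · ♟ · · · · ·
· · · · · · · ·
· · · · · · · ·
· · · · · ♘ · ·
♙ ♙ ♙ ♙ ♙ ♙ ♙ ♙
♖ ♘ ♗ ♕ ♔ ♗ · ♖


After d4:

♜ ♞ ♝ ♛ ♚ ♝ ♞ ♜
♟ ♟ · ♟ ♟ ♟ ♟ ♟
· · ♟ · · · · ·
· · · · · · · ·
· · · ♙ · · · ·
· · · · · ♘ · ·
♙ ♙ ♙ · ♙ ♙ ♙ ♙
♖ ♘ ♗ ♕ ♔ ♗ · ♖


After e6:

♜ ♞ ♝ ♛ ♚ ♝ ♞ ♜
♟ ♟ · ♟ · ♟ ♟ ♟
· · ♟ · ♟ · · ·
· · · · · · · ·
· · · ♙ · · · ·
· · · · · ♘ · ·
♙ ♙ ♙ · ♙ ♙ ♙ ♙
♖ ♘ ♗ ♕ ♔ ♗ · ♖



  a b c d e f g h
  ─────────────────
8│♜ ♞ ♝ ♛ ♚ ♝ ♞ ♜│8
7│♟ ♟ · ♟ · ♟ ♟ ♟│7
6│· · ♟ · ♟ · · ·│6
5│· · · · · · · ·│5
4│· · · ♙ · · · ·│4
3│· · · · · ♘ · ·│3
2│♙ ♙ ♙ · ♙ ♙ ♙ ♙│2
1│♖ ♘ ♗ ♕ ♔ ♗ · ♖│1
  ─────────────────
  a b c d e f g h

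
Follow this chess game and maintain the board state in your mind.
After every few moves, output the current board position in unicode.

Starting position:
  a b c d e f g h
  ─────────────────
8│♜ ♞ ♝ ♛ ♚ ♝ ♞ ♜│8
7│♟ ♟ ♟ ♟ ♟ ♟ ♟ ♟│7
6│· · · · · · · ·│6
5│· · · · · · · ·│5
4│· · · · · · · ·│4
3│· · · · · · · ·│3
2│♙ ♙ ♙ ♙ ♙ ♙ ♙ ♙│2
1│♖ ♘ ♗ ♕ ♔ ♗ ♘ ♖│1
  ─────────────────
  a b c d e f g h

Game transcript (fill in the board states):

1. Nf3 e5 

  a b c d e f g h
  ─────────────────
8│♜ ♞ ♝ ♛ ♚ ♝ ♞ ♜│8
7│♟ ♟ ♟ ♟ · ♟ ♟ ♟│7
6│· · · · · · · ·│6
5│· · · · ♟ · · ·│5
4│· · · · · · · ·│4
3│· · · · · ♘ · ·│3
2│♙ ♙ ♙ ♙ ♙ ♙ ♙ ♙│2
1│♖ ♘ ♗ ♕ ♔ ♗ · ♖│1
  ─────────────────
  a b c d e f g h

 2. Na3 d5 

  a b c d e f g h
  ─────────────────
8│♜ ♞ ♝ ♛ ♚ ♝ ♞ ♜│8
7│♟ ♟ ♟ · · ♟ ♟ ♟│7
6│· · · · · · · ·│6
5│· · · ♟ ♟ · · ·│5
4│· · · · · · · ·│4
3│♘ · · · · ♘ · ·│3
2│♙ ♙ ♙ ♙ ♙ ♙ ♙ ♙│2
1│♖ · ♗ ♕ ♔ ♗ · ♖│1
  ─────────────────
  a b c d e f g h

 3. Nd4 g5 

  a b c d e f g h
  ─────────────────
8│♜ ♞ ♝ ♛ ♚ ♝ ♞ ♜│8
7│♟ ♟ ♟ · · ♟ · ♟│7
6│· · · · · · · ·│6
5│· · · ♟ ♟ · ♟ ·│5
4│· · · ♘ · · · ·│4
3│♘ · · · · · · ·│3
2│♙ ♙ ♙ ♙ ♙ ♙ ♙ ♙│2
1│♖ · ♗ ♕ ♔ ♗ · ♖│1
  ─────────────────
  a b c d e f g h

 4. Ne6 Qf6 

  a b c d e f g h
  ─────────────────
8│♜ ♞ ♝ · ♚ ♝ ♞ ♜│8
7│♟ ♟ ♟ · · ♟ · ♟│7
6│· · · · ♘ ♛ · ·│6
5│· · · ♟ ♟ · ♟ ·│5
4│· · · · · · · ·│4
3│♘ · · · · · · ·│3
2│♙ ♙ ♙ ♙ ♙ ♙ ♙ ♙│2
1│♖ · ♗ ♕ ♔ ♗ · ♖│1
  ─────────────────
  a b c d e f g h

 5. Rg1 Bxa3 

  a b c d e f g h
  ─────────────────
8│♜ ♞ ♝ · ♚ · ♞ ♜│8
7│♟ ♟ ♟ · · ♟ · ♟│7
6│· · · · ♘ ♛ · ·│6
5│· · · ♟ ♟ · ♟ ·│5
4│· · · · · · · ·│4
3│♝ · · · · · · ·│3
2│♙ ♙ ♙ ♙ ♙ ♙ ♙ ♙│2
1│♖ · ♗ ♕ ♔ ♗ ♖ ·│1
  ─────────────────
  a b c d e f g h

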